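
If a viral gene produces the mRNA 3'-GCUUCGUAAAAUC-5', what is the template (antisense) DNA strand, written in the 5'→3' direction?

5'-CGAAGCATTTTAG-3'

Written 5'→3' the mRNA is CUAAAAUGCUUCG, so the coding DNA strand is CTAAAATGCTTCG. The template is its reverse complement.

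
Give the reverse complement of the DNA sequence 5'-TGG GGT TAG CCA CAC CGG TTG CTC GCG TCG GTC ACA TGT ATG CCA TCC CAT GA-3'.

5'-TCATGGGATGGCATACATGTGACCGACGCGAGCAACCGGTGTGGCTAACCCCA-3'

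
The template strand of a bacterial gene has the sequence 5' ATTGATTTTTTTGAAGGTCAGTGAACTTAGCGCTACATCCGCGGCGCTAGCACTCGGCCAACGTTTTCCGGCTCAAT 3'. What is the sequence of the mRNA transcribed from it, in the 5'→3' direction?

5'-AUUGAGCCGGAAAACGUUGGCCGAGUGCUAGCGCCGCGGAUGUAGCGCUAAGUUCACUGACCUUCAAAAAAAUCAAU-3'

RNA polymerase reads the template 3'→5' and synthesizes mRNA 5'→3' by base-pairing (A→U, T→A, G↔C). The complement of the template is TAACTAAAAAAACTTCCAGTCACTTGAATCGCGATGTAGGCGCCGCGATCGTGAGCCGGTTGCAAAAGGCCGAGTTA; antiparallel, so 5'→3' the coding strand is ATTGAGCCGGAAAACGTTGGCCGAGTGCTAGCGCCGCGGATGTAGCGCTAAGTTCACTGACCTTCAAAAAAATCAAT. Replace T with U for the mRNA.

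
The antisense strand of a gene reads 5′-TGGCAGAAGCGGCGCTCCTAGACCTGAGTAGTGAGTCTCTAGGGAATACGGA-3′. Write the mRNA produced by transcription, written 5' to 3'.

5'-UCCGUAUUCCCUAGAGACUCACUACUCAGGUCUAGGAGCGCCGCUUCUGCCA-3'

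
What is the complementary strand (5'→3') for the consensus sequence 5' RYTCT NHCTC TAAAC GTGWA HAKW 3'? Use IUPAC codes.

Standard pairs A↔T, G↔C; ambiguity codes pair R↔Y, K↔M, W↔W, H↔D, N↔N. Complement (YRAGANDGAGATTTGCACWTDTMW), then reverse for 5'→3'.

5'-WMTDTWCACGTTTAGAGDNAGARY-3'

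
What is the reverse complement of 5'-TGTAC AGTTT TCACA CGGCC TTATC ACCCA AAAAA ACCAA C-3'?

Complement each base (A↔T, G↔C): ACATGTCAAAAGTGTGCCGGAATAGTGGGTTTTTTTGGTTG. Then reverse.

5'-GTTGGTTTTTTTGGGTGATAAGGCCGTGTGAAAACTGTACA-3'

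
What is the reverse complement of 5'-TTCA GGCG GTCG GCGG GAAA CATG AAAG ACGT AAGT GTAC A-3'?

5'-TGTACACTTACGTCTTTCATGTTTCCCGCCGACCGCCTGAA-3'

Reading the sequence 3'→5' and pairing each base (A↔T, G↔C) gives the reverse complement directly.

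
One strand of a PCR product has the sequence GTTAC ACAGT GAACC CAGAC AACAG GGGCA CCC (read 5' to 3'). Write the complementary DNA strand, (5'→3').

Pairing A↔T and G↔C gives CAATGTGTCACTTGGGTCTGTTGTCCCCGTGGG, running 3'→5'. Reverse for the 5'→3' convention.

5'-GGGTGCCCCTGTTGTCTGGGTTCACTGTGTAAC-3'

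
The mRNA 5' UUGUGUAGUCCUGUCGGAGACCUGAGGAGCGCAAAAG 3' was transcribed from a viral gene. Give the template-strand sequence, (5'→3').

5'-CTTTTGCGCTCCTCAGGTCTCCGACAGGACTACACAA-3'

Replace U with T to get the coding DNA strand: TTGTGTAGTCCTGTCGGAGACCTGAGGAGCGCAAAAG. The template strand is its reverse complement (complement AACACATCAGGACAGCCTCTGGACTCCTCGCGTTTTC, then reverse).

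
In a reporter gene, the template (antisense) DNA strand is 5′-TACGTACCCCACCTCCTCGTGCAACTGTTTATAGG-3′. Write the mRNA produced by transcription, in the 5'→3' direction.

The mRNA has the sequence of the coding strand (reverse complement of the template) with T→U. Reverse complement of TACGTACCCCACCTCCTCGTGCAACTGTTTATAGG is CCTATAAACAGTTGCACGAGGAGGTGGGGTACGTA; then T→U.

5'-CCUAUAAACAGUUGCACGAGGAGGUGGGGUACGUA-3'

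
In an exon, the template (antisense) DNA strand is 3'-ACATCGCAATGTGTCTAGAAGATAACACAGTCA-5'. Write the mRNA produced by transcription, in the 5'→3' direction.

5'-UGUAGCGUUACACAGAUCUUCUAUUGUGUCAGU-3'

Reading the template 3'→5' as shown, RNA polymerase pairs each base (A→U, T→A, G↔C) to build mRNA 5'→3' directly.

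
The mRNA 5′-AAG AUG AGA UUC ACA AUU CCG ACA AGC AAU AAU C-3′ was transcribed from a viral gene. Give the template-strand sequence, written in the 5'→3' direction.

Replace U with T to get the coding DNA strand: AAGATGAGATTCACAATTCCGACAAGCAATAATC. The template strand is its reverse complement (complement TTCTACTCTAAGTGTTAAGGCTGTTCGTTATTAG, then reverse).

5′-GATTATTGCTTGTCGGAATTGTGAATCTCATCTT-3′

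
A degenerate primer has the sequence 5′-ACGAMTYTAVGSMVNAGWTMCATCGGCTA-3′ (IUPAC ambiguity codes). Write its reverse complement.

5'-TAGCCGATGKAWCTNBKSCBTARAKTCGT-3'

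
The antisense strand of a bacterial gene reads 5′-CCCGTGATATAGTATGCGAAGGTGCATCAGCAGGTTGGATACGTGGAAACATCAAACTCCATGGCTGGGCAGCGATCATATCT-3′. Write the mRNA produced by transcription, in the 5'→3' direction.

The mRNA has the sequence of the coding strand (reverse complement of the template) with T→U. Reverse complement of CCCGTGATATAGTATGCGAAGGTGCATCAGCAGGTTGGATACGTGGAAACATCAAACTCCATGGCTGGGCAGCGATCATATCT is AGATATGATCGCTGCCCAGCCATGGAGTTTGATGTTTCCACGTATCCAACCTGCTGATGCACCTTCGCATACTATATCACGGG; then T→U.

5′-AGAUAUGAUCGCUGCCCAGCCAUGGAGUUUGAUGUUUCCACGUAUCCAACCUGCUGAUGCACCUUCGCAUACUAUAUCACGGG-3′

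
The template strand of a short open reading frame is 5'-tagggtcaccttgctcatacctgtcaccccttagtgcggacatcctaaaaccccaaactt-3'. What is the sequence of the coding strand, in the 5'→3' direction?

The coding strand is complementary and antiparallel to the template: take the complement (A↔T, G↔C) and reverse.

5'-AAGTTTGGGGTTTTAGGATGTCCGCACTAAGGGGTGACAGGTATGAGCAAGGTGACCCTA-3'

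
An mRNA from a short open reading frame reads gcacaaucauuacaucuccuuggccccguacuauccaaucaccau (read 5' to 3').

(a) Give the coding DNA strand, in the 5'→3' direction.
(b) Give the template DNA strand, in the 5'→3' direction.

(a) 5'-GCACAATCATTACATCTCCTTGGCCCCGTACTATCCAATCACCAT-3'
(b) 5'-ATGGTGATTGGATAGTACGGGGCCAAGGAGATGTAATGATTGTGC-3'

(a) The coding strand matches the mRNA with U→T.
(b) The template strand is the reverse complement of the coding strand.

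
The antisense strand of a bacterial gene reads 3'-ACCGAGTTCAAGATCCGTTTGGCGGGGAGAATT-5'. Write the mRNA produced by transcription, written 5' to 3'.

5'-UGGCUCAAGUUCUAGGCAAACCGCCCCUCUUAA-3'

Reading the template 3'→5' as shown, RNA polymerase pairs each base (A→U, T→A, G↔C) to build mRNA 5'→3' directly.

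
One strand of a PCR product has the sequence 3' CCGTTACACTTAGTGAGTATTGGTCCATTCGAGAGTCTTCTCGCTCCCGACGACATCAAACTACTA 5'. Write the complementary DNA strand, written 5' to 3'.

5'-GGCAATGTGAATCACTCATAACCAGGTAAGCTCTCAGAAGAGCGAGGGCTGCTGTAGTTTGATGAT-3'

The strand is given 3'→5', so its complement runs 5'→3' in the same left-to-right order: pair each base A↔T, G↔C.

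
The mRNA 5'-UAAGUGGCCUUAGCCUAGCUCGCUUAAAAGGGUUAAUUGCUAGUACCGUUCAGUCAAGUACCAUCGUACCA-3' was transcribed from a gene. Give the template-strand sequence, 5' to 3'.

Replace U with T to get the coding DNA strand: TAAGTGGCCTTAGCCTAGCTCGCTTAAAAGGGTTAATTGCTAGTACCGTTCAGTCAAGTACCATCGTACCA. The template strand is its reverse complement (complement ATTCACCGGAATCGGATCGAGCGAATTTTCCCAATTAACGATCATGGCAAGTCAGTTCATGGTAGCATGGT, then reverse).

5'-TGGTACGATGGTACTTGACTGAACGGTACTAGCAATTAACCCTTTTAAGCGAGCTAGGCTAAGGCCACTTA-3'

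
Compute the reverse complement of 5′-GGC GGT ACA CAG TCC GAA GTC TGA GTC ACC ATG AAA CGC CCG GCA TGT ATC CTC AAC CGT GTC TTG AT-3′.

Reading the sequence 3'→5' and pairing each base (A↔T, G↔C) gives the reverse complement directly.

5'-ATCAAGACACGGTTGAGGATACATGCCGGGCGTTTCATGGTGACTCAGACTTCGGACTGTGTACCGCC-3'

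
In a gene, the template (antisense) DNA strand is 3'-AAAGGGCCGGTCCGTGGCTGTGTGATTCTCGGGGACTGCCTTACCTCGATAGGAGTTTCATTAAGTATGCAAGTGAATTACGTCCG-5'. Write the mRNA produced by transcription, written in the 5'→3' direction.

5'-UUUCCCGGCCAGGCACCGACACACUAAGAGCCCCUGACGGAAUGGAGCUAUCCUCAAAGUAAUUCAUACGUUCACUUAAUGCAGGC-3'

Reading the template 3'→5' as shown, RNA polymerase pairs each base (A→U, T→A, G↔C) to build mRNA 5'→3' directly.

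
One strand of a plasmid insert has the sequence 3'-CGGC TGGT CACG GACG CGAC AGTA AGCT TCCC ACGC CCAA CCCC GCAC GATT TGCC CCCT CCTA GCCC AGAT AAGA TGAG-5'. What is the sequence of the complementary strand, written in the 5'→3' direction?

The strand is given 3'→5', so its complement runs 5'→3' in the same left-to-right order: pair each base A↔T, G↔C.

5'-GCCGACCAGTGCCTGCGCTGTCATTCGAAGGGTGCGGGTTGGGGCGTGCTAAACGGGGGAGGATCGGGTCTATTCTACTC-3'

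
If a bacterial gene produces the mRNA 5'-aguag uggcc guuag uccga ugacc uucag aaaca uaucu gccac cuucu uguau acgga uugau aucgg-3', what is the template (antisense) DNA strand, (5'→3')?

Replace U with T to get the coding DNA strand: AGTAGTGGCCGTTAGTCCGATGACCTTCAGAAACATATCTGCCACCTTCTTGTATACGGATTGATATCGG. The template strand is its reverse complement (complement TCATCACCGGCAATCAGGCTACTGGAAGTCTTTGTATAGACGGTGGAAGAACATATGCCTAACTATAGCC, then reverse).

5'-CCGATATCAATCCGTATACAAGAAGGTGGCAGATATGTTTCTGAAGGTCATCGGACTAACGGCCACTACT-3'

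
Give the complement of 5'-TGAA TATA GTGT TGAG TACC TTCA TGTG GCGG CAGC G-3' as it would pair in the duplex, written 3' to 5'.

3'-ACTTATATCACAACTCATGGAAGTACACCGCCGTCGC-5'

Base-pairing A↔T, G↔C gives the complement. The complementary strand is antiparallel, so paired with a 5'→3' strand it runs 3'→5'.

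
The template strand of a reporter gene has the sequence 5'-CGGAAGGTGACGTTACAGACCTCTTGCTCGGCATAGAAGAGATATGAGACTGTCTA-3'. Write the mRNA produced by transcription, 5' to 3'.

The mRNA has the sequence of the coding strand (reverse complement of the template) with T→U. Reverse complement of CGGAAGGTGACGTTACAGACCTCTTGCTCGGCATAGAAGAGATATGAGACTGTCTA is TAGACAGTCTCATATCTCTTCTATGCCGAGCAAGAGGTCTGTAACGTCACCTTCCG; then T→U.

5'-UAGACAGUCUCAUAUCUCUUCUAUGCCGAGCAAGAGGUCUGUAACGUCACCUUCCG-3'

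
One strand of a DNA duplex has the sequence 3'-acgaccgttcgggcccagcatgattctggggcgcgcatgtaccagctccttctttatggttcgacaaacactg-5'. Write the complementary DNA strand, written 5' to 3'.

5'-TGCTGGCAAGCCCGGGTCGTACTAAGACCCCGCGCGTACATGGTCGAGGAAGAAATACCAAGCTGTTTGTGAC-3'

The strand is given 3'→5', so its complement runs 5'→3' in the same left-to-right order: pair each base A↔T, G↔C.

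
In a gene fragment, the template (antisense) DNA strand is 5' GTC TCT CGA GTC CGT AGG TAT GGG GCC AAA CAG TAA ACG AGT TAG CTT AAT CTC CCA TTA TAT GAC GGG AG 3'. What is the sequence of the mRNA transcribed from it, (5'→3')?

5'-CUCCCGUCAUAUAAUGGGAGAUUAAGCUAACUCGUUUACUGUUUGGCCCCAUACCUACGGACUCGAGAGAC-3'

RNA polymerase reads the template 3'→5' and synthesizes mRNA 5'→3' by base-pairing (A→U, T→A, G↔C). The complement of the template is CAGAGAGCTCAGGCATCCATACCCCGGTTTGTCATTTGCTCAATCGAATTAGAGGGTAATATACTGCCCTC; antiparallel, so 5'→3' the coding strand is CTCCCGTCATATAATGGGAGATTAAGCTAACTCGTTTACTGTTTGGCCCCATACCTACGGACTCGAGAGAC. Replace T with U for the mRNA.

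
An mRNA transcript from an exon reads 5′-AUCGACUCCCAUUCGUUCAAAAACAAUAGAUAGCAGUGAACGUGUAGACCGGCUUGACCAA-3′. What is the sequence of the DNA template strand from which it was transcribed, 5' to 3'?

5'-TTGGTCAAGCCGGTCTACACGTTCACTGCTATCTATTGTTTTTGAACGAATGGGAGTCGAT-3'

Replace U with T to get the coding DNA strand: ATCGACTCCCATTCGTTCAAAAACAATAGATAGCAGTGAACGTGTAGACCGGCTTGACCAA. The template strand is its reverse complement (complement TAGCTGAGGGTAAGCAAGTTTTTGTTATCTATCGTCACTTGCACATCTGGCCGAACTGGTT, then reverse).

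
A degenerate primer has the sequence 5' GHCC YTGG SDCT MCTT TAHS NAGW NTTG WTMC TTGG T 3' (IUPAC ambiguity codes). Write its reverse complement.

5'-ACCAAGKAWCAANWCTNSDTAAAGKAGHSCCARGGDC-3'

Standard pairs A↔T, G↔C; ambiguity codes pair Y↔R, M↔K, W↔W, S↔S, D↔H, N↔N. Complement (CDGGRACCSHGAKGAAATDSNTCWNAACWAKGAACCA), then reverse for 5'→3'.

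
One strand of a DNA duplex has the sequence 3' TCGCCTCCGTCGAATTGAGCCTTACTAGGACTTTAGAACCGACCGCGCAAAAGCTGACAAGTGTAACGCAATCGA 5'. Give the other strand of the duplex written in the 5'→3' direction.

5'-AGCGGAGGCAGCTTAACTCGGAATGATCCTGAAATCTTGGCTGGCGCGTTTTCGACTGTTCACATTGCGTTAGCT-3'

The strand is given 3'→5', so its complement runs 5'→3' in the same left-to-right order: pair each base A↔T, G↔C.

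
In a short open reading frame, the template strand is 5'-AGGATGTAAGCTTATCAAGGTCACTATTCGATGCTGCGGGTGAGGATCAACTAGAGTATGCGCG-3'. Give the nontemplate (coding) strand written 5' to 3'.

5'-CGCGCATACTCTAGTTGATCCTCACCCGCAGCATCGAATAGTGACCTTGATAAGCTTACATCCT-3'

The coding strand is complementary and antiparallel to the template: take the complement (A↔T, G↔C) and reverse.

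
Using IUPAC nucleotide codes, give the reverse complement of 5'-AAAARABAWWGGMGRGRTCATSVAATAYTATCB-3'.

Standard pairs A↔T, G↔C; ambiguity codes pair R↔Y, M↔K, W↔W, S↔S, B↔V. Complement (TTTTYTVTWWCCKCYCYAGTASBTTATRATAGV), then reverse for 5'→3'.

5'-VGATARTATTBSATGAYCYCKCCWWTVTYTTTT-3'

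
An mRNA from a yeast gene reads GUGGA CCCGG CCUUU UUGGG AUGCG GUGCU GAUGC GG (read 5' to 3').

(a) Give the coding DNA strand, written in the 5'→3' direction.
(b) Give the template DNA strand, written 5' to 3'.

(a) The coding strand matches the mRNA with U→T.
(b) The template strand is the reverse complement of the coding strand.

(a) 5'-GTGGACCCGGCCTTTTTGGGATGCGGTGCTGATGCGG-3'
(b) 5′-CCGCATCAGCACCGCATCCCAAAAAGGCCGGGTCCAC-3′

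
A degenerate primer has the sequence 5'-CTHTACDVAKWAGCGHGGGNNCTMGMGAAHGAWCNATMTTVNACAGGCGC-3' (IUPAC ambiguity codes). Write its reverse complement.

5′-GCGCCTGTNBAAKATNGWTCDTTCKCKAGNNCCCDCGCTWMTBHGTADAG-3′

Standard pairs A↔T, G↔C; ambiguity codes pair M↔K, W↔W, D↔H, V↔B, N↔N. Complement (GADATGHBTMWTCGCDCCCNNGAKCKCTTDCTWGNTAKAABNTGTCCGCG), then reverse for 5'→3'.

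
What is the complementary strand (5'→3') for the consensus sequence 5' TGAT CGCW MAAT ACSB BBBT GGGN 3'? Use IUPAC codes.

Standard pairs A↔T, G↔C; ambiguity codes pair M↔K, W↔W, S↔S, B↔V, N↔N. Complement (ACTAGCGWKTTATGSVVVVACCCN), then reverse for 5'→3'.

5'-NCCCAVVVVSGTATTKWGCGATCA-3'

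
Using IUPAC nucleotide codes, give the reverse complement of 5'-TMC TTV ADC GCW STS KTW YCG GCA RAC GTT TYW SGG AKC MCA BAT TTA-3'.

5'-TAAATVTGKGMTCCSWRAAACGTYTGCCGRWAMSASWGCGHTBAAGKA-3'

Standard pairs A↔T, G↔C; ambiguity codes pair R↔Y, M↔K, W↔W, S↔S, B↔V, D↔H. Complement (AKGAABTHGCGWSASMAWRGCCGTYTGCAAARWSCCTMGKGTVTAAAT), then reverse for 5'→3'.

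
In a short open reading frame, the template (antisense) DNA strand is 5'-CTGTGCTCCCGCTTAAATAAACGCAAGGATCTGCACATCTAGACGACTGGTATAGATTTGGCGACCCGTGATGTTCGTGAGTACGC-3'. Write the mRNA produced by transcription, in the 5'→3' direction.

5'-GCGUACUCACGAACAUCACGGGUCGCCAAAUCUAUACCAGUCGUCUAGAUGUGCAGAUCCUUGCGUUUAUUUAAGCGGGAGCACAG-3'

RNA polymerase reads the template 3'→5' and synthesizes mRNA 5'→3' by base-pairing (A→U, T→A, G↔C). The complement of the template is GACACGAGGGCGAATTTATTTGCGTTCCTAGACGTGTAGATCTGCTGACCATATCTAAACCGCTGGGCACTACAAGCACTCATGCG; antiparallel, so 5'→3' the coding strand is GCGTACTCACGAACATCACGGGTCGCCAAATCTATACCAGTCGTCTAGATGTGCAGATCCTTGCGTTTATTTAAGCGGGAGCACAG. Replace T with U for the mRNA.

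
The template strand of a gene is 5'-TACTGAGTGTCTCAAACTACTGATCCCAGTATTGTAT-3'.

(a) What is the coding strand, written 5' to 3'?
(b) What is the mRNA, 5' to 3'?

(a) The coding strand is the reverse complement of the template: complement ATGACTCACAGAGTTTGATGACTAGGGTCATAACATA, then reverse.
(b) mRNA has the coding-strand sequence with T→U.

(a) 5′-ATACAATACTGGGATCAGTAGTTTGAGACACTCAGTA-3′
(b) 5′-AUACAAUACUGGGAUCAGUAGUUUGAGACACUCAGUA-3′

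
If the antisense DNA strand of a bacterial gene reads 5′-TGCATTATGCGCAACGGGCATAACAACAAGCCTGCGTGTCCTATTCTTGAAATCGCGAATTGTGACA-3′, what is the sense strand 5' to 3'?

5'-TGTCACAATTCGCGATTTCAAGAATAGGACACGCAGGCTTGTTGTTATGCCCGTTGCGCATAATGCA-3'

The coding strand is complementary and antiparallel to the template: take the complement (A↔T, G↔C) and reverse.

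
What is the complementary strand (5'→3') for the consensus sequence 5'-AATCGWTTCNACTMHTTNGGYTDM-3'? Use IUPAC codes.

Standard pairs A↔T, G↔C; ambiguity codes pair Y↔R, M↔K, W↔W, D↔H, N↔N. Complement (TTAGCWAAGNTGAKDAANCCRAHK), then reverse for 5'→3'.

5'-KHARCCNAADKAGTNGAAWCGATT-3'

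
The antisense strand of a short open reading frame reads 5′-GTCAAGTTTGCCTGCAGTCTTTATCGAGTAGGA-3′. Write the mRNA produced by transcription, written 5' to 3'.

The mRNA has the sequence of the coding strand (reverse complement of the template) with T→U. Reverse complement of GTCAAGTTTGCCTGCAGTCTTTATCGAGTAGGA is TCCTACTCGATAAAGACTGCAGGCAAACTTGAC; then T→U.

5'-UCCUACUCGAUAAAGACUGCAGGCAAACUUGAC-3'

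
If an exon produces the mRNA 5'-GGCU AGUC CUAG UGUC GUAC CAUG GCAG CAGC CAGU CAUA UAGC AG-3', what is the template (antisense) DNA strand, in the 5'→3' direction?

5'-CTGCTATATGACTGGCTGCTGCCATGGTACGACACTAGGACTAGCC-3'

Replace U with T to get the coding DNA strand: GGCTAGTCCTAGTGTCGTACCATGGCAGCAGCCAGTCATATAGCAG. The template strand is its reverse complement (complement CCGATCAGGATCACAGCATGGTACCGTCGTCGGTCAGTATATCGTC, then reverse).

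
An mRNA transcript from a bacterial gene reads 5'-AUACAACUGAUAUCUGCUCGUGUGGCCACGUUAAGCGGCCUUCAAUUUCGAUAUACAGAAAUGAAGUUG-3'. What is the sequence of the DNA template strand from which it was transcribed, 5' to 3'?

5'-CAACTTCATTTCTGTATATCGAAATTGAAGGCCGCTTAACGTGGCCACACGAGCAGATATCAGTTGTAT-3'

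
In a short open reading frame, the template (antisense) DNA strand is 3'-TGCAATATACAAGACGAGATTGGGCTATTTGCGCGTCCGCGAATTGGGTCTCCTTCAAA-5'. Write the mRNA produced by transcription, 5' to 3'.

Reading the template 3'→5' as shown, RNA polymerase pairs each base (A→U, T→A, G↔C) to build mRNA 5'→3' directly.

5′-ACGUUAUAUGUUCUGCUCUAACCCGAUAAACGCGCAGGCGCUUAACCCAGAGGAAGUUU-3′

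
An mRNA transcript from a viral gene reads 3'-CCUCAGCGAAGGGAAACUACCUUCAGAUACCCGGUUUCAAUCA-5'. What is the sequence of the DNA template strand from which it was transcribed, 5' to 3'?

5'-GGAGTCGCTTCCCTTTGATGGAAGTCTATGGGCCAAAGTTAGT-3'

Written 5'→3' the mRNA is ACUAACUUUGGCCCAUAGACUUCCAUCAAAGGGAAGCGACUCC, so the coding DNA strand is ACTAACTTTGGCCCATAGACTTCCATCAAAGGGAAGCGACTCC. The template is its reverse complement.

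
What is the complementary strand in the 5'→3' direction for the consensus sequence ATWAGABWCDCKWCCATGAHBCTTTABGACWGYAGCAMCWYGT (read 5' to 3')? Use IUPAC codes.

Standard pairs A↔T, G↔C; ambiguity codes pair Y↔R, M↔K, W↔W, B↔V, D↔H. Complement (TAWTCTVWGHGMWGGTACTDVGAAATVCTGWCRTCGTKGWRCA), then reverse for 5'→3'.

5'-ACRWGKTGCTRCWGTCVTAAAGVDTCATGGWMGHGWVTCTWAT-3'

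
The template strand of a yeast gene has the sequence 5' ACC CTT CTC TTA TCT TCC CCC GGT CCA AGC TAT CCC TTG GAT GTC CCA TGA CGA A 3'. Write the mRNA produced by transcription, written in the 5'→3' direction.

The mRNA has the sequence of the coding strand (reverse complement of the template) with T→U. Reverse complement of ACCCTTCTCTTATCTTCCCCCGGTCCAAGCTATCCCTTGGATGTCCCATGACGAA is TTCGTCATGGGACATCCAAGGGATAGCTTGGACCGGGGGAAGATAAGAGAAGGGT; then T→U.

5'-UUCGUCAUGGGACAUCCAAGGGAUAGCUUGGACCGGGGGAAGAUAAGAGAAGGGU-3'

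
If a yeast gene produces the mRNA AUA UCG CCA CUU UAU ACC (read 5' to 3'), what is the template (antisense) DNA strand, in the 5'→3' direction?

Replace U with T to get the coding DNA strand: ATATCGCCACTTTATACC. The template strand is its reverse complement (complement TATAGCGGTGAAATATGG, then reverse).

5'-GGTATAAAGTGGCGATAT-3'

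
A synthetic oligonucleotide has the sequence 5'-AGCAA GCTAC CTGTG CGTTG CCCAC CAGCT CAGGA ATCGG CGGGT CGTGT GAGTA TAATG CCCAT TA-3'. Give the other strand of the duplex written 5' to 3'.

Pairing A↔T and G↔C gives TCGTTCGATGGACACGCAACGGGTGGTCGAGTCCTTAGCCGCCCAGCACACTCATATTACGGGTAAT, running 3'→5'. Reverse for the 5'→3' convention.

5'-TAATGGGCATTATACTCACACGACCCGCCGATTCCTGAGCTGGTGGGCAACGCACAGGTAGCTTGCT-3'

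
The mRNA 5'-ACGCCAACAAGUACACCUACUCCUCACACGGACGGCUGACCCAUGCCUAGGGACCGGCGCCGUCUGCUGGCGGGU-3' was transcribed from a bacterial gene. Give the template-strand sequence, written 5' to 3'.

5'-ACCCGCCAGCAGACGGCGCCGGTCCCTAGGCATGGGTCAGCCGTCCGTGTGAGGAGTAGGTGTACTTGTTGGCGT-3'

Replace U with T to get the coding DNA strand: ACGCCAACAAGTACACCTACTCCTCACACGGACGGCTGACCCATGCCTAGGGACCGGCGCCGTCTGCTGGCGGGT. The template strand is its reverse complement (complement TGCGGTTGTTCATGTGGATGAGGAGTGTGCCTGCCGACTGGGTACGGATCCCTGGCCGCGGCAGACGACCGCCCA, then reverse).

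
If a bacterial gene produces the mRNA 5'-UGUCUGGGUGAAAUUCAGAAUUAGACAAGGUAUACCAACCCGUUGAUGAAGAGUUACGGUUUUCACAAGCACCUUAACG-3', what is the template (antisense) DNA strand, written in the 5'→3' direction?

5′-CGTTAAGGTGCTTGTGAAAACCGTAACTCTTCATCAACGGGTTGGTATACCTTGTCTAATTCTGAATTTCACCCAGACA-3′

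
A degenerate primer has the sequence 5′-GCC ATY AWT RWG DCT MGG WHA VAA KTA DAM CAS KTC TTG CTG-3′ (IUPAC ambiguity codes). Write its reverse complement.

Standard pairs A↔T, G↔C; ambiguity codes pair R↔Y, M↔K, W↔W, S↔S, D↔H, V↔B. Complement (CGGTARTWAYWCHGAKCCWDTBTTMATHTKGTSMAGAACGAC), then reverse for 5'→3'.

5'-CAGCAAGAMSTGKTHTAMTTBTDWCCKAGHCWYAWTRATGGC-3'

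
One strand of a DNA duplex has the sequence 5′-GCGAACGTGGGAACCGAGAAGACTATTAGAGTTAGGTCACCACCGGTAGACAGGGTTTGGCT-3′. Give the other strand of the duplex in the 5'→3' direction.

5'-AGCCAAACCCTGTCTACCGGTGGTGACCTAACTCTAATAGTCTTCTCGGTTCCCACGTTCGC-3'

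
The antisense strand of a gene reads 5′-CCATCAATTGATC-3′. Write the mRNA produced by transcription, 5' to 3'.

5′-GAUCAAUUGAUGG-3′

RNA polymerase reads the template 3'→5' and synthesizes mRNA 5'→3' by base-pairing (A→U, T→A, G↔C). The complement of the template is GGTAGTTAACTAG; antiparallel, so 5'→3' the coding strand is GATCAATTGATGG. Replace T with U for the mRNA.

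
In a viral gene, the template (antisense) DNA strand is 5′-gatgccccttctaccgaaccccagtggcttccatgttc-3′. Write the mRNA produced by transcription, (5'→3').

5'-GAACAUGGAAGCCACUGGGGUUCGGUAGAAGGGGCAUC-3'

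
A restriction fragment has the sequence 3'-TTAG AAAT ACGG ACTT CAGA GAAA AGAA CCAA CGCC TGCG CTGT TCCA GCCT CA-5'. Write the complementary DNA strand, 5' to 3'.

The strand is given 3'→5', so its complement runs 5'→3' in the same left-to-right order: pair each base A↔T, G↔C.

5'-AATCTTTATGCCTGAAGTCTCTTTTCTTGGTTGCGGACGCGACAAGGTCGGAGT-3'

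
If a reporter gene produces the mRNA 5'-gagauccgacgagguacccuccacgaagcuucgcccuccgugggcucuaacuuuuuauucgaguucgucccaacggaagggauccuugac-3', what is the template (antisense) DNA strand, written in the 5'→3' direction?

5'-GTCAAGGATCCCTTCCGTTGGGACGAACTCGAATAAAAAGTTAGAGCCCACGGAGGGCGAAGCTTCGTGGAGGGTACCTCGTCGGATCTC-3'

Replace U with T to get the coding DNA strand: GAGATCCGACGAGGTACCCTCCACGAAGCTTCGCCCTCCGTGGGCTCTAACTTTTTATTCGAGTTCGTCCCAACGGAAGGGATCCTTGAC. The template strand is its reverse complement (complement CTCTAGGCTGCTCCATGGGAGGTGCTTCGAAGCGGGAGGCACCCGAGATTGAAAAATAAGCTCAAGCAGGGTTGCCTTCCCTAGGAACTG, then reverse).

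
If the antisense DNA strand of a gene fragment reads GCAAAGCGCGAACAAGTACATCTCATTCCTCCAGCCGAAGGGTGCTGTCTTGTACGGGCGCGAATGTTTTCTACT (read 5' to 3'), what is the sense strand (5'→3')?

5'-AGTAGAAAACATTCGCGCCCGTACAAGACAGCACCCTTCGGCTGGAGGAATGAGATGTACTTGTTCGCGCTTTGC-3'

The coding strand is complementary and antiparallel to the template: take the complement (A↔T, G↔C) and reverse.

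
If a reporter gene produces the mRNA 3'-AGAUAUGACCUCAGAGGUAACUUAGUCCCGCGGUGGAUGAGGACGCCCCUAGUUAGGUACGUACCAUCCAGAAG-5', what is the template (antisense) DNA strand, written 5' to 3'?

5'-TCTATACTGGAGTCTCCATTGAATCAGGGCGCCACCTACTCCTGCGGGGATCAATCCATGCATGGTAGGTCTTC-3'

Written 5'→3' the mRNA is GAAGACCUACCAUGCAUGGAUUGAUCCCCGCAGGAGUAGGUGGCGCCCUGAUUCAAUGGAGACUCCAGUAUAGA, so the coding DNA strand is GAAGACCTACCATGCATGGATTGATCCCCGCAGGAGTAGGTGGCGCCCTGATTCAATGGAGACTCCAGTATAGA. The template is its reverse complement.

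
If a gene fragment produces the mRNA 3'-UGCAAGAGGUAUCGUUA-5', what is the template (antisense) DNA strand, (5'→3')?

Written 5'→3' the mRNA is AUUGCUAUGGAGAACGU, so the coding DNA strand is ATTGCTATGGAGAACGT. The template is its reverse complement.

5'-ACGTTCTCCATAGCAAT-3'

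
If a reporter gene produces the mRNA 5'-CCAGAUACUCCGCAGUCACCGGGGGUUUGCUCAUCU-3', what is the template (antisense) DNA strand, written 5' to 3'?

5'-AGATGAGCAAACCCCCGGTGACTGCGGAGTATCTGG-3'

Replace U with T to get the coding DNA strand: CCAGATACTCCGCAGTCACCGGGGGTTTGCTCATCT. The template strand is its reverse complement (complement GGTCTATGAGGCGTCAGTGGCCCCCAAACGAGTAGA, then reverse).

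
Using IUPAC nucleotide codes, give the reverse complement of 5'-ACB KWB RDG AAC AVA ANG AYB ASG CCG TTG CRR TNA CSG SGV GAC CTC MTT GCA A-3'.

5′-TTGCAAKGAGGTCBCSCSGTNAYYGCAACGGCSTVRTCNTTBTGTTCHYVWMVGT-3′

Standard pairs A↔T, G↔C; ambiguity codes pair R↔Y, M↔K, W↔W, S↔S, B↔V, D↔H, N↔N. Complement (TGVMWVYHCTTGTBTTNCTRVTSCGGCAACGYYANTGSCSCBCTGGAGKAACGTT), then reverse for 5'→3'.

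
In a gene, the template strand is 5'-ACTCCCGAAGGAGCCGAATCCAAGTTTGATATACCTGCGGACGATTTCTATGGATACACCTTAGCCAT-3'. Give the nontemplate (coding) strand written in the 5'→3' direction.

5′-ATGGCTAAGGTGTATCCATAGAAATCGTCCGCAGGTATATCAAACTTGGATTCGGCTCCTTCGGGAGT-3′

The coding strand is complementary and antiparallel to the template: take the complement (A↔T, G↔C) and reverse.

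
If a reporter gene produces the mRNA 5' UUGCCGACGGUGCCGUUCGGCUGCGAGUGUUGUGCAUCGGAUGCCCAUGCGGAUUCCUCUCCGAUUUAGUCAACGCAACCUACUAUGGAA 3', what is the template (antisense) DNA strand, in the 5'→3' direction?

Replace U with T to get the coding DNA strand: TTGCCGACGGTGCCGTTCGGCTGCGAGTGTTGTGCATCGGATGCCCATGCGGATTCCTCTCCGATTTAGTCAACGCAACCTACTATGGAA. The template strand is its reverse complement (complement AACGGCTGCCACGGCAAGCCGACGCTCACAACACGTAGCCTACGGGTACGCCTAAGGAGAGGCTAAATCAGTTGCGTTGGATGATACCTT, then reverse).

5'-TTCCATAGTAGGTTGCGTTGACTAAATCGGAGAGGAATCCGCATGGGCATCCGATGCACAACACTCGCAGCCGAACGGCACCGTCGGCAA-3'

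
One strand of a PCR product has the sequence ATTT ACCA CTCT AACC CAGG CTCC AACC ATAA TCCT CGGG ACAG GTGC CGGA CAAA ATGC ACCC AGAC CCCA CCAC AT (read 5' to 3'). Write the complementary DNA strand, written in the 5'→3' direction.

The complement of ATTTACCACTCTAACCCAGGCTCCAACCATAATCCTCGGGACAGGTGCCGGACAAAATGCACCCAGACCCCACCACAT is TAAATGGTGAGATTGGGTCCGAGGTTGGTATTAGGAGCCCTGTCCACGGCCTGTTTTACGTGGGTCTGGGGTGGTGTA (A↔T, G↔C). DNA strands are antiparallel, so the complementary strand runs 3'→5'; reversing gives the 5'→3' form.

5'-ATGTGGTGGGGTCTGGGTGCATTTTGTCCGGCACCTGTCCCGAGGATTATGGTTGGAGCCTGGGTTAGAGTGGTAAAT-3'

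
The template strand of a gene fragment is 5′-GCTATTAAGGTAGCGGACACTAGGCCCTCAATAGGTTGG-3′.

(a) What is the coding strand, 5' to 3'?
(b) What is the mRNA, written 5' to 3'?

(a) The coding strand is the reverse complement of the template: complement CGATAATTCCATCGCCTGTGATCCGGGAGTTATCCAACC, then reverse.
(b) mRNA has the coding-strand sequence with T→U.

(a) 5'-CCAACCTATTGAGGGCCTAGTGTCCGCTACCTTAATAGC-3'
(b) 5'-CCAACCUAUUGAGGGCCUAGUGUCCGCUACCUUAAUAGC-3'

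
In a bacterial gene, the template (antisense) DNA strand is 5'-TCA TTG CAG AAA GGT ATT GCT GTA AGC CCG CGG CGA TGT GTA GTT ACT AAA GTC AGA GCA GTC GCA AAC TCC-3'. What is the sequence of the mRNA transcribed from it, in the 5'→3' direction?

5'-GGAGUUUGCGACUGCUCUGACUUUAGUAACUACACAUCGCCGCGGGCUUACAGCAAUACCUUUCUGCAAUGA-3'

RNA polymerase reads the template 3'→5' and synthesizes mRNA 5'→3' by base-pairing (A→U, T→A, G↔C). The complement of the template is AGTAACGTCTTTCCATAACGACATTCGGGCGCCGCTACACATCAATGATTTCAGTCTCGTCAGCGTTTGAGG; antiparallel, so 5'→3' the coding strand is GGAGTTTGCGACTGCTCTGACTTTAGTAACTACACATCGCCGCGGGCTTACAGCAATACCTTTCTGCAATGA. Replace T with U for the mRNA.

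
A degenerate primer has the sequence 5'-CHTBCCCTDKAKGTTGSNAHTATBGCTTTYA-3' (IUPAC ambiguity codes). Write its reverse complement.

Standard pairs A↔T, G↔C; ambiguity codes pair Y↔R, K↔M, S↔S, B↔V, D↔H, N↔N. Complement (GDAVGGGAHMTMCAACSNTDATAVCGAAART), then reverse for 5'→3'.

5'-TRAAAGCVATADTNSCAACMTMHAGGGVADG-3'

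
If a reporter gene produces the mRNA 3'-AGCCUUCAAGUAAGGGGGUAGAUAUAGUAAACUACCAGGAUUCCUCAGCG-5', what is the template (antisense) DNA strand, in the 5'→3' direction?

Written 5'→3' the mRNA is GCGACUCCUUAGGACCAUCAAAUGAUAUAGAUGGGGGAAUGAACUUCCGA, so the coding DNA strand is GCGACTCCTTAGGACCATCAAATGATATAGATGGGGGAATGAACTTCCGA. The template is its reverse complement.

5'-TCGGAAGTTCATTCCCCCATCTATATCATTTGATGGTCCTAAGGAGTCGC-3'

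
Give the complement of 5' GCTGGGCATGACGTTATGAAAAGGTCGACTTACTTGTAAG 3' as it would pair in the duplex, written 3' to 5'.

Base-pairing A↔T, G↔C gives the complement. The complementary strand is antiparallel, so paired with a 5'→3' strand it runs 3'→5'.

3'-CGACCCGTACTGCAATACTTTTCCAGCTGAATGAACATTC-5'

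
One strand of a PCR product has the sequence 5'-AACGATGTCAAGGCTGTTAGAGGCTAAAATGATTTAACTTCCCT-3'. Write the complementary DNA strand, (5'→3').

5'-AGGGAAGTTAAATCATTTTAGCCTCTAACAGCCTTGACATCGTT-3'

Pairing A↔T and G↔C gives TTGCTACAGTTCCGACAATCTCCGATTTTACTAAATTGAAGGGA, running 3'→5'. Reverse for the 5'→3' convention.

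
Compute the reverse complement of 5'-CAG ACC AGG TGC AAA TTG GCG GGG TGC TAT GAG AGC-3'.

5′-GCTCTCATAGCACCCCGCCAATTTGCACCTGGTCTG-3′

Complement each base (A↔T, G↔C): GTCTGGTCCACGTTTAACCGCCCCACGATACTCTCG. Then reverse.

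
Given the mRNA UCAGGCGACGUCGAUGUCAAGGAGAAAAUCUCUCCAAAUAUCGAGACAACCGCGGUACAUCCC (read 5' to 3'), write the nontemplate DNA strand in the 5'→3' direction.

The coding DNA strand has the same 5'→3' sequence as the mRNA with U replaced by T.

5'-TCAGGCGACGTCGATGTCAAGGAGAAAATCTCTCCAAATATCGAGACAACCGCGGTACATCCC-3'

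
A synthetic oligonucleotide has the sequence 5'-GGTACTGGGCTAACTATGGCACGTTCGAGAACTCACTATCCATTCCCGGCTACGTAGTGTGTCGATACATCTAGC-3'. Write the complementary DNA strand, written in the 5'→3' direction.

5'-GCTAGATGTATCGACACACTACGTAGCCGGGAATGGATAGTGAGTTCTCGAACGTGCCATAGTTAGCCCAGTACC-3'

Pairing A↔T and G↔C gives CCATGACCCGATTGATACCGTGCAAGCTCTTGAGTGATAGGTAAGGGCCGATGCATCACACAGCTATGTAGATCG, running 3'→5'. Reverse for the 5'→3' convention.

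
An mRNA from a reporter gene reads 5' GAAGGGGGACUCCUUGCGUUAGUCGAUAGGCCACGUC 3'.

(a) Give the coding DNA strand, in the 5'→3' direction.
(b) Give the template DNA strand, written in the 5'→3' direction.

(a) 5'-GAAGGGGGACTCCTTGCGTTAGTCGATAGGCCACGTC-3'
(b) 5'-GACGTGGCCTATCGACTAACGCAAGGAGTCCCCCTTC-3'

(a) The coding strand matches the mRNA with U→T.
(b) The template strand is the reverse complement of the coding strand.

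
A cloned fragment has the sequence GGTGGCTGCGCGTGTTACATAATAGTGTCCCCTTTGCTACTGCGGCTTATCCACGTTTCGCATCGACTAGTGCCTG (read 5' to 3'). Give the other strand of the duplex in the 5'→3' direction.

The complement of GGTGGCTGCGCGTGTTACATAATAGTGTCCCCTTTGCTACTGCGGCTTATCCACGTTTCGCATCGACTAGTGCCTG is CCACCGACGCGCACAATGTATTATCACAGGGGAAACGATGACGCCGAATAGGTGCAAAGCGTAGCTGATCACGGAC (A↔T, G↔C). DNA strands are antiparallel, so the complementary strand runs 3'→5'; reversing gives the 5'→3' form.

5′-CAGGCACTAGTCGATGCGAAACGTGGATAAGCCGCAGTAGCAAAGGGGACACTATTATGTAACACGCGCAGCCACC-3′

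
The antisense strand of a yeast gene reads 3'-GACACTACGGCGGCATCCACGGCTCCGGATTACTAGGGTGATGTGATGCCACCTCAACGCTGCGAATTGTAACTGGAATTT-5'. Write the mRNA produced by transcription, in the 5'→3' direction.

5'-CUGUGAUGCCGCCGUAGGUGCCGAGGCCUAAUGAUCCCACUACACUACGGUGGAGUUGCGACGCUUAACAUUGACCUUAAA-3'

Reading the template 3'→5' as shown, RNA polymerase pairs each base (A→U, T→A, G↔C) to build mRNA 5'→3' directly.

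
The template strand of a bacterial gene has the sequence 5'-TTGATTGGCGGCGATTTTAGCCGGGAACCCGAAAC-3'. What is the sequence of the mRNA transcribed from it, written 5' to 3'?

RNA polymerase reads the template 3'→5' and synthesizes mRNA 5'→3' by base-pairing (A→U, T→A, G↔C). The complement of the template is AACTAACCGCCGCTAAAATCGGCCCTTGGGCTTTG; antiparallel, so 5'→3' the coding strand is GTTTCGGGTTCCCGGCTAAAATCGCCGCCAATCAA. Replace T with U for the mRNA.

5'-GUUUCGGGUUCCCGGCUAAAAUCGCCGCCAAUCAA-3'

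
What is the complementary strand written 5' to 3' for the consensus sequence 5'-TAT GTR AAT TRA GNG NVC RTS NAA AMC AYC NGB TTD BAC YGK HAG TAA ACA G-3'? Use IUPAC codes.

5'-CTGTTTACTDMCRGTVHAAVCNGRTGKTTTNSAYGBNCNCTYAATTYACATA-3'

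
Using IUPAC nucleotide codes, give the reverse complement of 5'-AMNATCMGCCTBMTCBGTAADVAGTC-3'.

Standard pairs A↔T, G↔C; ambiguity codes pair M↔K, B↔V, D↔H, N↔N. Complement (TKNTAGKCGGAVKAGVCATTHBTCAG), then reverse for 5'→3'.

5'-GACTBHTTACVGAKVAGGCKGATNKT-3'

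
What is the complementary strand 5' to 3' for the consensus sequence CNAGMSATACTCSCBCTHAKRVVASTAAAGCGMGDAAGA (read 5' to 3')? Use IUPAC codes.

5'-TCTTHCKCGCTTTASTBBYMTDAGVGSGAGTATSKCTNG-3'

Standard pairs A↔T, G↔C; ambiguity codes pair R↔Y, M↔K, S↔S, B↔V, D↔H, N↔N. Complement (GNTCKSTATGAGSGVGADTMYBBTSATTTCGCKCHTTCT), then reverse for 5'→3'.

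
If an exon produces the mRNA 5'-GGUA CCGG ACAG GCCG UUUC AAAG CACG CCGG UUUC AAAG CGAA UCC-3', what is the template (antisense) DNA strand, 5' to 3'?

5'-GGATTCGCTTTGAAACCGGCGTGCTTTGAAACGGCCTGTCCGGTACC-3'

Replace U with T to get the coding DNA strand: GGTACCGGACAGGCCGTTTCAAAGCACGCCGGTTTCAAAGCGAATCC. The template strand is its reverse complement (complement CCATGGCCTGTCCGGCAAAGTTTCGTGCGGCCAAAGTTTCGCTTAGG, then reverse).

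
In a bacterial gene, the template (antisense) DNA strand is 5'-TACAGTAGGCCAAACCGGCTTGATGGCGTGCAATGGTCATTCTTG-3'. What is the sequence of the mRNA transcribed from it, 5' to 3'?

The mRNA has the sequence of the coding strand (reverse complement of the template) with T→U. Reverse complement of TACAGTAGGCCAAACCGGCTTGATGGCGTGCAATGGTCATTCTTG is CAAGAATGACCATTGCACGCCATCAAGCCGGTTTGGCCTACTGTA; then T→U.

5'-CAAGAAUGACCAUUGCACGCCAUCAAGCCGGUUUGGCCUACUGUA-3'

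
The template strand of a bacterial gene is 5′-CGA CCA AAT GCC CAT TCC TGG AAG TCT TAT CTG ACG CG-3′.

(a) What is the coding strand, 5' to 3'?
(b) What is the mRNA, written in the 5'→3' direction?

(a) 5′-CGCGTCAGATAAGACTTCCAGGAATGGGCATTTGGTCG-3′
(b) 5'-CGCGUCAGAUAAGACUUCCAGGAAUGGGCAUUUGGUCG-3'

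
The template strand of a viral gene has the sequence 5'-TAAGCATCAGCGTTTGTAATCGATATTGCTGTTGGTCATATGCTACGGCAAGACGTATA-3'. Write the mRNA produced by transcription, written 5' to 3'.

5'-UAUACGUCUUGCCGUAGCAUAUGACCAACAGCAAUAUCGAUUACAAACGCUGAUGCUUA-3'

The mRNA has the sequence of the coding strand (reverse complement of the template) with T→U. Reverse complement of TAAGCATCAGCGTTTGTAATCGATATTGCTGTTGGTCATATGCTACGGCAAGACGTATA is TATACGTCTTGCCGTAGCATATGACCAACAGCAATATCGATTACAAACGCTGATGCTTA; then T→U.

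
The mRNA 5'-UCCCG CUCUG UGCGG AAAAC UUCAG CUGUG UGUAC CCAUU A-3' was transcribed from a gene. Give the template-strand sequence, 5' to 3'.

Replace U with T to get the coding DNA strand: TCCCGCTCTGTGCGGAAAACTTCAGCTGTGTGTACCCATTA. The template strand is its reverse complement (complement AGGGCGAGACACGCCTTTTGAAGTCGACACACATGGGTAAT, then reverse).

5′-TAATGGGTACACACAGCTGAAGTTTTCCGCACAGAGCGGGA-3′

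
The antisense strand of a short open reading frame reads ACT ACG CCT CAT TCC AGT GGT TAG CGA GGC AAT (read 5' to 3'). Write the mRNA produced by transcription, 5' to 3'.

RNA polymerase reads the template 3'→5' and synthesizes mRNA 5'→3' by base-pairing (A→U, T→A, G↔C). The complement of the template is TGATGCGGAGTAAGGTCACCAATCGCTCCGTTA; antiparallel, so 5'→3' the coding strand is ATTGCCTCGCTAACCACTGGAATGAGGCGTAGT. Replace T with U for the mRNA.

5'-AUUGCCUCGCUAACCACUGGAAUGAGGCGUAGU-3'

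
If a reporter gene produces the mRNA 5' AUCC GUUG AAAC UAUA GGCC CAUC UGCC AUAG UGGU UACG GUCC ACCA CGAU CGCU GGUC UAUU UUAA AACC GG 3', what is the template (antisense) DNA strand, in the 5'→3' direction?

5'-CCGGTTTTAAAATAGACCAGCGATCGTGGTGGACCGTAACCACTATGGCAGATGGGCCTATAGTTTCAACGGAT-3'

Replace U with T to get the coding DNA strand: ATCCGTTGAAACTATAGGCCCATCTGCCATAGTGGTTACGGTCCACCACGATCGCTGGTCTATTTTAAAACCGG. The template strand is its reverse complement (complement TAGGCAACTTTGATATCCGGGTAGACGGTATCACCAATGCCAGGTGGTGCTAGCGACCAGATAAAATTTTGGCC, then reverse).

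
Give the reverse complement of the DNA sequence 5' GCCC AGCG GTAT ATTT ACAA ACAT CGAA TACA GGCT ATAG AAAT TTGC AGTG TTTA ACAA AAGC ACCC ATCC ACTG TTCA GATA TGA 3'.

Complement each base (A↔T, G↔C): CGGGTCGCCATATAAATGTTTGTAGCTTATGTCCGATATCTTTAAACGTCACAAATTGTTTTCGTGGGTAGGTGACAAGTCTATACT. Then reverse.

5'-TCATATCTGAACAGTGGATGGGTGCTTTTGTTAAACACTGCAAATTTCTATAGCCTGTATTCGATGTTTGTAAATATACCGCTGGGC-3'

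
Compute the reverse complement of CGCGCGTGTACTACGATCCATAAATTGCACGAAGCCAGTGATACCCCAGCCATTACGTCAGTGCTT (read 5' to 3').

5′-AAGCACTGACGTAATGGCTGGGGTATCACTGGCTTCGTGCAATTTATGGATCGTAGTACACGCGCG-3′

Complement each base (A↔T, G↔C): GCGCGCACATGATGCTAGGTATTTAACGTGCTTCGGTCACTATGGGGTCGGTAATGCAGTCACGAA. Then reverse.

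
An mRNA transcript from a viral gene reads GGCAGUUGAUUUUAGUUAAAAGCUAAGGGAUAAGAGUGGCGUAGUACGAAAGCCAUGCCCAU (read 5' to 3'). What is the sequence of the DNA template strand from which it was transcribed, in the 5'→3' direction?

5'-ATGGGCATGGCTTTCGTACTACGCCACTCTTATCCCTTAGCTTTTAACTAAAATCAACTGCC-3'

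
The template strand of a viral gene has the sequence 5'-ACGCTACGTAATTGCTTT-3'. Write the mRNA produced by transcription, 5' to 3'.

5'-AAAGCAAUUACGUAGCGU-3'

The mRNA has the sequence of the coding strand (reverse complement of the template) with T→U. Reverse complement of ACGCTACGTAATTGCTTT is AAAGCAATTACGTAGCGT; then T→U.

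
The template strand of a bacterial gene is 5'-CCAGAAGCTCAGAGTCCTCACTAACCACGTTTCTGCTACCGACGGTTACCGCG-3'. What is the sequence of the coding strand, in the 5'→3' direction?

5′-CGCGGTAACCGTCGGTAGCAGAAACGTGGTTAGTGAGGACTCTGAGCTTCTGG-3′

The coding strand is complementary and antiparallel to the template: take the complement (A↔T, G↔C) and reverse.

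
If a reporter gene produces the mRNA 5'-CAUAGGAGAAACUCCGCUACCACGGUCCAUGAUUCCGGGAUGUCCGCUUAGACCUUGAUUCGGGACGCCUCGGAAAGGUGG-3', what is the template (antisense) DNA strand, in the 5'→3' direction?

5'-CCACCTTTCCGAGGCGTCCCGAATCAAGGTCTAAGCGGACATCCCGGAATCATGGACCGTGGTAGCGGAGTTTCTCCTATG-3'

Replace U with T to get the coding DNA strand: CATAGGAGAAACTCCGCTACCACGGTCCATGATTCCGGGATGTCCGCTTAGACCTTGATTCGGGACGCCTCGGAAAGGTGG. The template strand is its reverse complement (complement GTATCCTCTTTGAGGCGATGGTGCCAGGTACTAAGGCCCTACAGGCGAATCTGGAACTAAGCCCTGCGGAGCCTTTCCACC, then reverse).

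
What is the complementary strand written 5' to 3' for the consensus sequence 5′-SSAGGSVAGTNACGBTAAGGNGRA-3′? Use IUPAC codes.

5'-TYCNCCTTAVCGTNACTBSCCTSS-3'

Standard pairs A↔T, G↔C; ambiguity codes pair R↔Y, S↔S, B↔V, N↔N. Complement (SSTCCSBTCANTGCVATTCCNCYT), then reverse for 5'→3'.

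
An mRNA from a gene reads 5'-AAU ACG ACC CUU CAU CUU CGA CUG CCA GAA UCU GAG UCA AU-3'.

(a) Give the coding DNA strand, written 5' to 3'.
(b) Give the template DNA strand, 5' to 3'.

(a) The coding strand matches the mRNA with U→T.
(b) The template strand is the reverse complement of the coding strand.

(a) 5'-AATACGACCCTTCATCTTCGACTGCCAGAATCTGAGTCAAT-3'
(b) 5'-ATTGACTCAGATTCTGGCAGTCGAAGATGAAGGGTCGTATT-3'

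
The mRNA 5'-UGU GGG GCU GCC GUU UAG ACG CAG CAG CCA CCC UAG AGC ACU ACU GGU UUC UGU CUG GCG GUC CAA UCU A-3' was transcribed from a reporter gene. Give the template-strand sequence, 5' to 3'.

5'-TAGATTGGACCGCCAGACAGAAACCAGTAGTGCTCTAGGGTGGCTGCTGCGTCTAAACGGCAGCCCCACA-3'

Replace U with T to get the coding DNA strand: TGTGGGGCTGCCGTTTAGACGCAGCAGCCACCCTAGAGCACTACTGGTTTCTGTCTGGCGGTCCAATCTA. The template strand is its reverse complement (complement ACACCCCGACGGCAAATCTGCGTCGTCGGTGGGATCTCGTGATGACCAAAGACAGACCGCCAGGTTAGAT, then reverse).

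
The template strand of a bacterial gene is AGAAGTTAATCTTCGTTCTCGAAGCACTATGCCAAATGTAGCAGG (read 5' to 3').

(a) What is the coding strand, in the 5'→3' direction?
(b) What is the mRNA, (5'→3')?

(a) 5'-CCTGCTACATTTGGCATAGTGCTTCGAGAACGAAGATTAACTTCT-3'
(b) 5′-CCUGCUACAUUUGGCAUAGUGCUUCGAGAACGAAGAUUAACUUCU-3′

(a) The coding strand is the reverse complement of the template: complement TCTTCAATTAGAAGCAAGAGCTTCGTGATACGGTTTACATCGTCC, then reverse.
(b) mRNA has the coding-strand sequence with T→U.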